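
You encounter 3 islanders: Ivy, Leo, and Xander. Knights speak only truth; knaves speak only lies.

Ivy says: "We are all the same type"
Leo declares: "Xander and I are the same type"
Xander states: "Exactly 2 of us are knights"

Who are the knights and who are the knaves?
Ivy is a knave.
Leo is a knight.
Xander is a knight.

Verification:
- Ivy (knave) says "We are all the same type" - this is FALSE (a lie) because Leo and Xander are knights and Ivy is a knave.
- Leo (knight) says "Xander and I are the same type" - this is TRUE because Leo is a knight and Xander is a knight.
- Xander (knight) says "Exactly 2 of us are knights" - this is TRUE because there are 2 knights.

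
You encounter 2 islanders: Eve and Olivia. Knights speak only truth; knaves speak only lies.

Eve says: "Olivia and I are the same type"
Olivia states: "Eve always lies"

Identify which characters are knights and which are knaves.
Eve is a knave.
Olivia is a knight.

Verification:
- Eve (knave) says "Olivia and I are the same type" - this is FALSE (a lie) because Eve is a knave and Olivia is a knight.
- Olivia (knight) says "Eve always lies" - this is TRUE because Eve is a knave.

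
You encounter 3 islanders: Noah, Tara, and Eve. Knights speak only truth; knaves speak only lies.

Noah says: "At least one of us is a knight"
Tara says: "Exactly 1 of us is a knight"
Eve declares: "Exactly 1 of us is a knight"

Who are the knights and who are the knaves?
Noah is a knave.
Tara is a knave.
Eve is a knave.

Verification:
- Noah (knave) says "At least one of us is a knight" - this is FALSE (a lie) because no one is a knight.
- Tara (knave) says "Exactly 1 of us is a knight" - this is FALSE (a lie) because there are 0 knights.
- Eve (knave) says "Exactly 1 of us is a knight" - this is FALSE (a lie) because there are 0 knights.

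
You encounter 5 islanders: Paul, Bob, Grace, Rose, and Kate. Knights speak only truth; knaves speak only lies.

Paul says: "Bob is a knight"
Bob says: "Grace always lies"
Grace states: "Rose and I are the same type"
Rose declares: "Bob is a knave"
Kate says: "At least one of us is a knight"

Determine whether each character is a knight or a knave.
Paul is a knave.
Bob is a knave.
Grace is a knight.
Rose is a knight.
Kate is a knight.

Verification:
- Paul (knave) says "Bob is a knight" - this is FALSE (a lie) because Bob is a knave.
- Bob (knave) says "Grace always lies" - this is FALSE (a lie) because Grace is a knight.
- Grace (knight) says "Rose and I are the same type" - this is TRUE because Grace is a knight and Rose is a knight.
- Rose (knight) says "Bob is a knave" - this is TRUE because Bob is a knave.
- Kate (knight) says "At least one of us is a knight" - this is TRUE because Grace, Rose, and Kate are knights.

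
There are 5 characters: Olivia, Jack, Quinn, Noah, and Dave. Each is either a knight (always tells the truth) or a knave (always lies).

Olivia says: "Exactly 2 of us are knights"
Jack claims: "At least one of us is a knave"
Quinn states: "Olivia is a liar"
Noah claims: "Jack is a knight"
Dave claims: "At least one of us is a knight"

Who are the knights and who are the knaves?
Olivia is a knave.
Jack is a knight.
Quinn is a knight.
Noah is a knight.
Dave is a knight.

Verification:
- Olivia (knave) says "Exactly 2 of us are knights" - this is FALSE (a lie) because there are 4 knights.
- Jack (knight) says "At least one of us is a knave" - this is TRUE because Olivia is a knave.
- Quinn (knight) says "Olivia is a liar" - this is TRUE because Olivia is a knave.
- Noah (knight) says "Jack is a knight" - this is TRUE because Jack is a knight.
- Dave (knight) says "At least one of us is a knight" - this is TRUE because Jack, Quinn, Noah, and Dave are knights.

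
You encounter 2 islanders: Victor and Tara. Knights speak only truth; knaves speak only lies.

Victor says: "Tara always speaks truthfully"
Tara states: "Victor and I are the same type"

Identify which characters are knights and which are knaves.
Victor is a knight.
Tara is a knight.

Verification:
- Victor (knight) says "Tara always speaks truthfully" - this is TRUE because Tara is a knight.
- Tara (knight) says "Victor and I are the same type" - this is TRUE because Tara is a knight and Victor is a knight.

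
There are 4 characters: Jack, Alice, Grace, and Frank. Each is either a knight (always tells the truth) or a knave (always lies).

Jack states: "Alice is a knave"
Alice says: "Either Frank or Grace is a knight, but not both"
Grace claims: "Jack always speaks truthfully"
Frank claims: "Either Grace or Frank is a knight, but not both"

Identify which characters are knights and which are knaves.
Jack is a knave.
Alice is a knight.
Grace is a knave.
Frank is a knight.

Verification:
- Jack (knave) says "Alice is a knave" - this is FALSE (a lie) because Alice is a knight.
- Alice (knight) says "Either Frank or Grace is a knight, but not both" - this is TRUE because Frank is a knight and Grace is a knave.
- Grace (knave) says "Jack always speaks truthfully" - this is FALSE (a lie) because Jack is a knave.
- Frank (knight) says "Either Grace or Frank is a knight, but not both" - this is TRUE because Grace is a knave and Frank is a knight.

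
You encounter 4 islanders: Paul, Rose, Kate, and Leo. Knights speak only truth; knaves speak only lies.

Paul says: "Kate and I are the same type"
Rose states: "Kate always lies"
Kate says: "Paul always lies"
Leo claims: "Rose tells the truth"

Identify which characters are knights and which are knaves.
Paul is a knave.
Rose is a knave.
Kate is a knight.
Leo is a knave.

Verification:
- Paul (knave) says "Kate and I are the same type" - this is FALSE (a lie) because Paul is a knave and Kate is a knight.
- Rose (knave) says "Kate always lies" - this is FALSE (a lie) because Kate is a knight.
- Kate (knight) says "Paul always lies" - this is TRUE because Paul is a knave.
- Leo (knave) says "Rose tells the truth" - this is FALSE (a lie) because Rose is a knave.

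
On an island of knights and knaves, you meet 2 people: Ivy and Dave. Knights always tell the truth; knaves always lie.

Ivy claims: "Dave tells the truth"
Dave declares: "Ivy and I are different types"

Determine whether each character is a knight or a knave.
Ivy is a knave.
Dave is a knave.

Verification:
- Ivy (knave) says "Dave tells the truth" - this is FALSE (a lie) because Dave is a knave.
- Dave (knave) says "Ivy and I are different types" - this is FALSE (a lie) because Dave is a knave and Ivy is a knave.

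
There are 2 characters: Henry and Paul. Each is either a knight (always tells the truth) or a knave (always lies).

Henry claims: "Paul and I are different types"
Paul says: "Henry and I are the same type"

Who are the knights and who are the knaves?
Henry is a knight.
Paul is a knave.

Verification:
- Henry (knight) says "Paul and I are different types" - this is TRUE because Henry is a knight and Paul is a knave.
- Paul (knave) says "Henry and I are the same type" - this is FALSE (a lie) because Paul is a knave and Henry is a knight.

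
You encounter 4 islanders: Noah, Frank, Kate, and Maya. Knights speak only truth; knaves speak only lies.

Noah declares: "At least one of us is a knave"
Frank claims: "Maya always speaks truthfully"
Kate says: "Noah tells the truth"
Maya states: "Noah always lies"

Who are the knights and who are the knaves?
Noah is a knight.
Frank is a knave.
Kate is a knight.
Maya is a knave.

Verification:
- Noah (knight) says "At least one of us is a knave" - this is TRUE because Frank and Maya are knaves.
- Frank (knave) says "Maya always speaks truthfully" - this is FALSE (a lie) because Maya is a knave.
- Kate (knight) says "Noah tells the truth" - this is TRUE because Noah is a knight.
- Maya (knave) says "Noah always lies" - this is FALSE (a lie) because Noah is a knight.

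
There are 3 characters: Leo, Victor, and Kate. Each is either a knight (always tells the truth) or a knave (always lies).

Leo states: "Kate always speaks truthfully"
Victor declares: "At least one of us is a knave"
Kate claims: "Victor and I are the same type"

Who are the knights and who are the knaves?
Leo is a knave.
Victor is a knight.
Kate is a knave.

Verification:
- Leo (knave) says "Kate always speaks truthfully" - this is FALSE (a lie) because Kate is a knave.
- Victor (knight) says "At least one of us is a knave" - this is TRUE because Leo and Kate are knaves.
- Kate (knave) says "Victor and I are the same type" - this is FALSE (a lie) because Kate is a knave and Victor is a knight.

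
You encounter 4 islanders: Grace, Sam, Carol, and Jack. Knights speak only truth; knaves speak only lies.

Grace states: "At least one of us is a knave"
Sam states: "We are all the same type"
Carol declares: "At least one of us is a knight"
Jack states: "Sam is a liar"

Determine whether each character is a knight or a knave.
Grace is a knight.
Sam is a knave.
Carol is a knight.
Jack is a knight.

Verification:
- Grace (knight) says "At least one of us is a knave" - this is TRUE because Sam is a knave.
- Sam (knave) says "We are all the same type" - this is FALSE (a lie) because Grace, Carol, and Jack are knights and Sam is a knave.
- Carol (knight) says "At least one of us is a knight" - this is TRUE because Grace, Carol, and Jack are knights.
- Jack (knight) says "Sam is a liar" - this is TRUE because Sam is a knave.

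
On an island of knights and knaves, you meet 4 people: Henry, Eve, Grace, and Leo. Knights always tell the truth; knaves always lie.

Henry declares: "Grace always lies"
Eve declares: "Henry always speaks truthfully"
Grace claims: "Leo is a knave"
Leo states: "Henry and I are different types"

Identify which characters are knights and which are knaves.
Henry is a knave.
Eve is a knave.
Grace is a knight.
Leo is a knave.

Verification:
- Henry (knave) says "Grace always lies" - this is FALSE (a lie) because Grace is a knight.
- Eve (knave) says "Henry always speaks truthfully" - this is FALSE (a lie) because Henry is a knave.
- Grace (knight) says "Leo is a knave" - this is TRUE because Leo is a knave.
- Leo (knave) says "Henry and I are different types" - this is FALSE (a lie) because Leo is a knave and Henry is a knave.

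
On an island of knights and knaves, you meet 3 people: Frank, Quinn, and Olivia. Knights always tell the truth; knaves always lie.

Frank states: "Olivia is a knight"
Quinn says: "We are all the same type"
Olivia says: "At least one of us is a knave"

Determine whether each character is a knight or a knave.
Frank is a knight.
Quinn is a knave.
Olivia is a knight.

Verification:
- Frank (knight) says "Olivia is a knight" - this is TRUE because Olivia is a knight.
- Quinn (knave) says "We are all the same type" - this is FALSE (a lie) because Frank and Olivia are knights and Quinn is a knave.
- Olivia (knight) says "At least one of us is a knave" - this is TRUE because Quinn is a knave.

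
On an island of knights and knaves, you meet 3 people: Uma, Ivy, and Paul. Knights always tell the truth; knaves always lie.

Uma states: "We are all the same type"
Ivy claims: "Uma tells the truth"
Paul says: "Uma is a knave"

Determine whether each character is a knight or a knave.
Uma is a knave.
Ivy is a knave.
Paul is a knight.

Verification:
- Uma (knave) says "We are all the same type" - this is FALSE (a lie) because Paul is a knight and Uma and Ivy are knaves.
- Ivy (knave) says "Uma tells the truth" - this is FALSE (a lie) because Uma is a knave.
- Paul (knight) says "Uma is a knave" - this is TRUE because Uma is a knave.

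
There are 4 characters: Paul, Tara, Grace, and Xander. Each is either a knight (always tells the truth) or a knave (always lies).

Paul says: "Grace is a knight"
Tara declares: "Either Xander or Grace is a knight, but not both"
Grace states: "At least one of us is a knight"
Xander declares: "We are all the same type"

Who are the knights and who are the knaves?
Paul is a knight.
Tara is a knight.
Grace is a knight.
Xander is a knave.

Verification:
- Paul (knight) says "Grace is a knight" - this is TRUE because Grace is a knight.
- Tara (knight) says "Either Xander or Grace is a knight, but not both" - this is TRUE because Xander is a knave and Grace is a knight.
- Grace (knight) says "At least one of us is a knight" - this is TRUE because Paul, Tara, and Grace are knights.
- Xander (knave) says "We are all the same type" - this is FALSE (a lie) because Paul, Tara, and Grace are knights and Xander is a knave.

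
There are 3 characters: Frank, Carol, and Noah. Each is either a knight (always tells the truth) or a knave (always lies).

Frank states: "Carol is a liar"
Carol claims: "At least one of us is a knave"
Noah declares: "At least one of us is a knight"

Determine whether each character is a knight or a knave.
Frank is a knave.
Carol is a knight.
Noah is a knight.

Verification:
- Frank (knave) says "Carol is a liar" - this is FALSE (a lie) because Carol is a knight.
- Carol (knight) says "At least one of us is a knave" - this is TRUE because Frank is a knave.
- Noah (knight) says "At least one of us is a knight" - this is TRUE because Carol and Noah are knights.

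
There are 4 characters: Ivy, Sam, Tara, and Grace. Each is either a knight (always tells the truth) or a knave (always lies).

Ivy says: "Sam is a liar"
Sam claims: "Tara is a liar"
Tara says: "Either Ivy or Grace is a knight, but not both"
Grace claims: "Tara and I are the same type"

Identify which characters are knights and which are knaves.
Ivy is a knight.
Sam is a knave.
Tara is a knight.
Grace is a knave.

Verification:
- Ivy (knight) says "Sam is a liar" - this is TRUE because Sam is a knave.
- Sam (knave) says "Tara is a liar" - this is FALSE (a lie) because Tara is a knight.
- Tara (knight) says "Either Ivy or Grace is a knight, but not both" - this is TRUE because Ivy is a knight and Grace is a knave.
- Grace (knave) says "Tara and I are the same type" - this is FALSE (a lie) because Grace is a knave and Tara is a knight.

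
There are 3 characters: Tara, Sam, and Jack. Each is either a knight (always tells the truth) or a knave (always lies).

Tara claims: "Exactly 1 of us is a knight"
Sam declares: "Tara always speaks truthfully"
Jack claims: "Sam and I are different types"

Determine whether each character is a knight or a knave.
Tara is a knave.
Sam is a knave.
Jack is a knave.

Verification:
- Tara (knave) says "Exactly 1 of us is a knight" - this is FALSE (a lie) because there are 0 knights.
- Sam (knave) says "Tara always speaks truthfully" - this is FALSE (a lie) because Tara is a knave.
- Jack (knave) says "Sam and I are different types" - this is FALSE (a lie) because Jack is a knave and Sam is a knave.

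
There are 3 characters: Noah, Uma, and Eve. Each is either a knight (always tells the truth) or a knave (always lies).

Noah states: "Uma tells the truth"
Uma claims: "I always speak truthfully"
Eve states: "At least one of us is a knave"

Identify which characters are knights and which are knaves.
Noah is a knave.
Uma is a knave.
Eve is a knight.

Verification:
- Noah (knave) says "Uma tells the truth" - this is FALSE (a lie) because Uma is a knave.
- Uma (knave) says "I always speak truthfully" - this is FALSE (a lie) because Uma is a knave.
- Eve (knight) says "At least one of us is a knave" - this is TRUE because Noah and Uma are knaves.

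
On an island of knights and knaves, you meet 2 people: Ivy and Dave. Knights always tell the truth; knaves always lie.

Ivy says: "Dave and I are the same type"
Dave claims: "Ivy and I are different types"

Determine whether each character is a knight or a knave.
Ivy is a knave.
Dave is a knight.

Verification:
- Ivy (knave) says "Dave and I are the same type" - this is FALSE (a lie) because Ivy is a knave and Dave is a knight.
- Dave (knight) says "Ivy and I are different types" - this is TRUE because Dave is a knight and Ivy is a knave.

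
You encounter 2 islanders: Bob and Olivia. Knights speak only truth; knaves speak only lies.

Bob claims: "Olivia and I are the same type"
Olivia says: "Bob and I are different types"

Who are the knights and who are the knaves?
Bob is a knave.
Olivia is a knight.

Verification:
- Bob (knave) says "Olivia and I are the same type" - this is FALSE (a lie) because Bob is a knave and Olivia is a knight.
- Olivia (knight) says "Bob and I are different types" - this is TRUE because Olivia is a knight and Bob is a knave.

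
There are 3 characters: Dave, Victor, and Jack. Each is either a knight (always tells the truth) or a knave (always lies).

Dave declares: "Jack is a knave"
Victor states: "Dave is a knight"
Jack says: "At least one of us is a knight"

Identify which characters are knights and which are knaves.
Dave is a knave.
Victor is a knave.
Jack is a knight.

Verification:
- Dave (knave) says "Jack is a knave" - this is FALSE (a lie) because Jack is a knight.
- Victor (knave) says "Dave is a knight" - this is FALSE (a lie) because Dave is a knave.
- Jack (knight) says "At least one of us is a knight" - this is TRUE because Jack is a knight.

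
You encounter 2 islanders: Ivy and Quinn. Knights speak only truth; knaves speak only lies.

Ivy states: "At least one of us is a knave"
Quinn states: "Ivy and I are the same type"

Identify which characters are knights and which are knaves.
Ivy is a knight.
Quinn is a knave.

Verification:
- Ivy (knight) says "At least one of us is a knave" - this is TRUE because Quinn is a knave.
- Quinn (knave) says "Ivy and I are the same type" - this is FALSE (a lie) because Quinn is a knave and Ivy is a knight.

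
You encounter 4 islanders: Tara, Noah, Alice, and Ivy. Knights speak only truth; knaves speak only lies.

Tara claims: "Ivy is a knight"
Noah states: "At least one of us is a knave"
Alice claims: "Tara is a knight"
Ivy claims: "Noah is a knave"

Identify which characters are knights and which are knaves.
Tara is a knave.
Noah is a knight.
Alice is a knave.
Ivy is a knave.

Verification:
- Tara (knave) says "Ivy is a knight" - this is FALSE (a lie) because Ivy is a knave.
- Noah (knight) says "At least one of us is a knave" - this is TRUE because Tara, Alice, and Ivy are knaves.
- Alice (knave) says "Tara is a knight" - this is FALSE (a lie) because Tara is a knave.
- Ivy (knave) says "Noah is a knave" - this is FALSE (a lie) because Noah is a knight.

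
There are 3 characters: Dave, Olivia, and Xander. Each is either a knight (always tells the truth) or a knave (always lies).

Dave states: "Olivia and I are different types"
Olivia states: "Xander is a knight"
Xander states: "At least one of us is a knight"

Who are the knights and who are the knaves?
Dave is a knave.
Olivia is a knave.
Xander is a knave.

Verification:
- Dave (knave) says "Olivia and I are different types" - this is FALSE (a lie) because Dave is a knave and Olivia is a knave.
- Olivia (knave) says "Xander is a knight" - this is FALSE (a lie) because Xander is a knave.
- Xander (knave) says "At least one of us is a knight" - this is FALSE (a lie) because no one is a knight.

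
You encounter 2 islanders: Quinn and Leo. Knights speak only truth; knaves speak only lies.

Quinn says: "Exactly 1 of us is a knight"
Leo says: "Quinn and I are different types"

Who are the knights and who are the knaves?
Quinn is a knave.
Leo is a knave.

Verification:
- Quinn (knave) says "Exactly 1 of us is a knight" - this is FALSE (a lie) because there are 0 knights.
- Leo (knave) says "Quinn and I are different types" - this is FALSE (a lie) because Leo is a knave and Quinn is a knave.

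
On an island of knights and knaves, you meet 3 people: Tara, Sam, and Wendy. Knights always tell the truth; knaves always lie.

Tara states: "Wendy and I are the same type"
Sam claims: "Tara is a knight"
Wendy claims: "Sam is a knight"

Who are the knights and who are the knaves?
Tara is a knight.
Sam is a knight.
Wendy is a knight.

Verification:
- Tara (knight) says "Wendy and I are the same type" - this is TRUE because Tara is a knight and Wendy is a knight.
- Sam (knight) says "Tara is a knight" - this is TRUE because Tara is a knight.
- Wendy (knight) says "Sam is a knight" - this is TRUE because Sam is a knight.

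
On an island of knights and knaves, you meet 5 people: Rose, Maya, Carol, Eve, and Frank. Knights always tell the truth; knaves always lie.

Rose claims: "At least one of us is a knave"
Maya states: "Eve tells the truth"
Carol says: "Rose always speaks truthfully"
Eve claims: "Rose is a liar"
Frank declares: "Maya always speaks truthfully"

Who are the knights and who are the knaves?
Rose is a knight.
Maya is a knave.
Carol is a knight.
Eve is a knave.
Frank is a knave.

Verification:
- Rose (knight) says "At least one of us is a knave" - this is TRUE because Maya, Eve, and Frank are knaves.
- Maya (knave) says "Eve tells the truth" - this is FALSE (a lie) because Eve is a knave.
- Carol (knight) says "Rose always speaks truthfully" - this is TRUE because Rose is a knight.
- Eve (knave) says "Rose is a liar" - this is FALSE (a lie) because Rose is a knight.
- Frank (knave) says "Maya always speaks truthfully" - this is FALSE (a lie) because Maya is a knave.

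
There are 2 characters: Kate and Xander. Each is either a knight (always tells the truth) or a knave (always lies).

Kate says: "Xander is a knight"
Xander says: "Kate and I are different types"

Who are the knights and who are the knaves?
Kate is a knave.
Xander is a knave.

Verification:
- Kate (knave) says "Xander is a knight" - this is FALSE (a lie) because Xander is a knave.
- Xander (knave) says "Kate and I are different types" - this is FALSE (a lie) because Xander is a knave and Kate is a knave.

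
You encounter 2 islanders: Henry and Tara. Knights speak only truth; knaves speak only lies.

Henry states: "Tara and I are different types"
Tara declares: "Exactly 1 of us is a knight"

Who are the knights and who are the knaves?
Henry is a knave.
Tara is a knave.

Verification:
- Henry (knave) says "Tara and I are different types" - this is FALSE (a lie) because Henry is a knave and Tara is a knave.
- Tara (knave) says "Exactly 1 of us is a knight" - this is FALSE (a lie) because there are 0 knights.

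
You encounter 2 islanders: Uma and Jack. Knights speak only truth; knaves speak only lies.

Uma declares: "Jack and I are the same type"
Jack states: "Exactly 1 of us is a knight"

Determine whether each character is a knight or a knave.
Uma is a knave.
Jack is a knight.

Verification:
- Uma (knave) says "Jack and I are the same type" - this is FALSE (a lie) because Uma is a knave and Jack is a knight.
- Jack (knight) says "Exactly 1 of us is a knight" - this is TRUE because there are 1 knights.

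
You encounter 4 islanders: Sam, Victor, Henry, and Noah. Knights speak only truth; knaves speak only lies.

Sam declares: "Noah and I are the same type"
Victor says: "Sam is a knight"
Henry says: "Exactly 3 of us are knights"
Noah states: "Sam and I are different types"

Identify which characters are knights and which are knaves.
Sam is a knave.
Victor is a knave.
Henry is a knave.
Noah is a knight.

Verification:
- Sam (knave) says "Noah and I are the same type" - this is FALSE (a lie) because Sam is a knave and Noah is a knight.
- Victor (knave) says "Sam is a knight" - this is FALSE (a lie) because Sam is a knave.
- Henry (knave) says "Exactly 3 of us are knights" - this is FALSE (a lie) because there are 1 knights.
- Noah (knight) says "Sam and I are different types" - this is TRUE because Noah is a knight and Sam is a knave.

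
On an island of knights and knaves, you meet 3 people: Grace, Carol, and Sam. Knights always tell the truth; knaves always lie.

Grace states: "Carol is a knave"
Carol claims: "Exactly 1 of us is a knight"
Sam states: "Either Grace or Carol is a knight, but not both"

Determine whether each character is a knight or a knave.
Grace is a knight.
Carol is a knave.
Sam is a knight.

Verification:
- Grace (knight) says "Carol is a knave" - this is TRUE because Carol is a knave.
- Carol (knave) says "Exactly 1 of us is a knight" - this is FALSE (a lie) because there are 2 knights.
- Sam (knight) says "Either Grace or Carol is a knight, but not both" - this is TRUE because Grace is a knight and Carol is a knave.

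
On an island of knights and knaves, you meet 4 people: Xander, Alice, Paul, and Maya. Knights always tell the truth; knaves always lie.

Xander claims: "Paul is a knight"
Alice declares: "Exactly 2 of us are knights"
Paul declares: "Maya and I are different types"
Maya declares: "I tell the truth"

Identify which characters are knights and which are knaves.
Xander is a knave.
Alice is a knave.
Paul is a knave.
Maya is a knave.

Verification:
- Xander (knave) says "Paul is a knight" - this is FALSE (a lie) because Paul is a knave.
- Alice (knave) says "Exactly 2 of us are knights" - this is FALSE (a lie) because there are 0 knights.
- Paul (knave) says "Maya and I are different types" - this is FALSE (a lie) because Paul is a knave and Maya is a knave.
- Maya (knave) says "I tell the truth" - this is FALSE (a lie) because Maya is a knave.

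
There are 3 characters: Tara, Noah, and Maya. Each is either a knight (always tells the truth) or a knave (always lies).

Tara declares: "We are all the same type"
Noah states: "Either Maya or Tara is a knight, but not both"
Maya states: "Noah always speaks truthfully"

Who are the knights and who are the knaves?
Tara is a knave.
Noah is a knight.
Maya is a knight.

Verification:
- Tara (knave) says "We are all the same type" - this is FALSE (a lie) because Noah and Maya are knights and Tara is a knave.
- Noah (knight) says "Either Maya or Tara is a knight, but not both" - this is TRUE because Maya is a knight and Tara is a knave.
- Maya (knight) says "Noah always speaks truthfully" - this is TRUE because Noah is a knight.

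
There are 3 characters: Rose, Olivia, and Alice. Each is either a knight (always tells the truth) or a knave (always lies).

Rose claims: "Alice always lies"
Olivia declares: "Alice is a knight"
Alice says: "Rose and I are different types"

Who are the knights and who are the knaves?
Rose is a knave.
Olivia is a knight.
Alice is a knight.

Verification:
- Rose (knave) says "Alice always lies" - this is FALSE (a lie) because Alice is a knight.
- Olivia (knight) says "Alice is a knight" - this is TRUE because Alice is a knight.
- Alice (knight) says "Rose and I are different types" - this is TRUE because Alice is a knight and Rose is a knave.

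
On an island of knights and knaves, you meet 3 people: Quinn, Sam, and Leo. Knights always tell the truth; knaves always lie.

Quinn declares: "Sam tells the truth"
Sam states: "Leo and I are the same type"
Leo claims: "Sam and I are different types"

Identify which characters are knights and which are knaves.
Quinn is a knave.
Sam is a knave.
Leo is a knight.

Verification:
- Quinn (knave) says "Sam tells the truth" - this is FALSE (a lie) because Sam is a knave.
- Sam (knave) says "Leo and I are the same type" - this is FALSE (a lie) because Sam is a knave and Leo is a knight.
- Leo (knight) says "Sam and I are different types" - this is TRUE because Leo is a knight and Sam is a knave.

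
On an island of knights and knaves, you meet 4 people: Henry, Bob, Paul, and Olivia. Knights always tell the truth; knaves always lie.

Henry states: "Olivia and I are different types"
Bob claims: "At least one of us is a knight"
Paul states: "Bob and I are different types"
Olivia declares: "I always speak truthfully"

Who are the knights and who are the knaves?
Henry is a knave.
Bob is a knave.
Paul is a knave.
Olivia is a knave.

Verification:
- Henry (knave) says "Olivia and I are different types" - this is FALSE (a lie) because Henry is a knave and Olivia is a knave.
- Bob (knave) says "At least one of us is a knight" - this is FALSE (a lie) because no one is a knight.
- Paul (knave) says "Bob and I are different types" - this is FALSE (a lie) because Paul is a knave and Bob is a knave.
- Olivia (knave) says "I always speak truthfully" - this is FALSE (a lie) because Olivia is a knave.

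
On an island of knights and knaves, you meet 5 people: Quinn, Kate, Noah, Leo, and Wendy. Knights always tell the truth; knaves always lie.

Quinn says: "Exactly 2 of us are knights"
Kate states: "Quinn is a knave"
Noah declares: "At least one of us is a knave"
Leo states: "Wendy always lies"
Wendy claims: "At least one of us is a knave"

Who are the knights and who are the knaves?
Quinn is a knave.
Kate is a knight.
Noah is a knight.
Leo is a knave.
Wendy is a knight.

Verification:
- Quinn (knave) says "Exactly 2 of us are knights" - this is FALSE (a lie) because there are 3 knights.
- Kate (knight) says "Quinn is a knave" - this is TRUE because Quinn is a knave.
- Noah (knight) says "At least one of us is a knave" - this is TRUE because Quinn and Leo are knaves.
- Leo (knave) says "Wendy always lies" - this is FALSE (a lie) because Wendy is a knight.
- Wendy (knight) says "At least one of us is a knave" - this is TRUE because Quinn and Leo are knaves.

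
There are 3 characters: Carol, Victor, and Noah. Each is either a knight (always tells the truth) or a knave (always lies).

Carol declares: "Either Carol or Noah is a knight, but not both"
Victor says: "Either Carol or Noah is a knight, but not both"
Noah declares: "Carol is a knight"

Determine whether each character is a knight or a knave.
Carol is a knave.
Victor is a knave.
Noah is a knave.

Verification:
- Carol (knave) says "Either Carol or Noah is a knight, but not both" - this is FALSE (a lie) because Carol is a knave and Noah is a knave.
- Victor (knave) says "Either Carol or Noah is a knight, but not both" - this is FALSE (a lie) because Carol is a knave and Noah is a knave.
- Noah (knave) says "Carol is a knight" - this is FALSE (a lie) because Carol is a knave.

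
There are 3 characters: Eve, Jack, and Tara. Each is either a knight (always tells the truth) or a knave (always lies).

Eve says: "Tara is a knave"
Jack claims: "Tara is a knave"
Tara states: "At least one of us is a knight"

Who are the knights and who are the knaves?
Eve is a knave.
Jack is a knave.
Tara is a knight.

Verification:
- Eve (knave) says "Tara is a knave" - this is FALSE (a lie) because Tara is a knight.
- Jack (knave) says "Tara is a knave" - this is FALSE (a lie) because Tara is a knight.
- Tara (knight) says "At least one of us is a knight" - this is TRUE because Tara is a knight.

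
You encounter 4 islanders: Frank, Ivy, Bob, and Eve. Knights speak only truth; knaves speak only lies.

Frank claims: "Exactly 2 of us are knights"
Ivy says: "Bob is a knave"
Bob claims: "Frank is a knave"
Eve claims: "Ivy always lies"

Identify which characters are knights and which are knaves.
Frank is a knight.
Ivy is a knight.
Bob is a knave.
Eve is a knave.

Verification:
- Frank (knight) says "Exactly 2 of us are knights" - this is TRUE because there are 2 knights.
- Ivy (knight) says "Bob is a knave" - this is TRUE because Bob is a knave.
- Bob (knave) says "Frank is a knave" - this is FALSE (a lie) because Frank is a knight.
- Eve (knave) says "Ivy always lies" - this is FALSE (a lie) because Ivy is a knight.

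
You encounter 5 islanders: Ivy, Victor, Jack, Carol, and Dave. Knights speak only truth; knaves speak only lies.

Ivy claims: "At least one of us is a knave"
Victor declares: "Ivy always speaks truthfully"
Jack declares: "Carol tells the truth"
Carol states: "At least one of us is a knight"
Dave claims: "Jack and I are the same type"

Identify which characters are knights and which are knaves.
Ivy is a knight.
Victor is a knight.
Jack is a knight.
Carol is a knight.
Dave is a knave.

Verification:
- Ivy (knight) says "At least one of us is a knave" - this is TRUE because Dave is a knave.
- Victor (knight) says "Ivy always speaks truthfully" - this is TRUE because Ivy is a knight.
- Jack (knight) says "Carol tells the truth" - this is TRUE because Carol is a knight.
- Carol (knight) says "At least one of us is a knight" - this is TRUE because Ivy, Victor, Jack, and Carol are knights.
- Dave (knave) says "Jack and I are the same type" - this is FALSE (a lie) because Dave is a knave and Jack is a knight.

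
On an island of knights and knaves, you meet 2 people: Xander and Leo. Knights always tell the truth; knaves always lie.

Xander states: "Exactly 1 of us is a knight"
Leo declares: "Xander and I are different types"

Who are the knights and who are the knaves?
Xander is a knave.
Leo is a knave.

Verification:
- Xander (knave) says "Exactly 1 of us is a knight" - this is FALSE (a lie) because there are 0 knights.
- Leo (knave) says "Xander and I are different types" - this is FALSE (a lie) because Leo is a knave and Xander is a knave.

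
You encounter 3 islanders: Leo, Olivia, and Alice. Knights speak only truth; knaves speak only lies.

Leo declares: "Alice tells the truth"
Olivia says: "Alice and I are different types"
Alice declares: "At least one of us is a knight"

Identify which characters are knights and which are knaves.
Leo is a knave.
Olivia is a knave.
Alice is a knave.

Verification:
- Leo (knave) says "Alice tells the truth" - this is FALSE (a lie) because Alice is a knave.
- Olivia (knave) says "Alice and I are different types" - this is FALSE (a lie) because Olivia is a knave and Alice is a knave.
- Alice (knave) says "At least one of us is a knight" - this is FALSE (a lie) because no one is a knight.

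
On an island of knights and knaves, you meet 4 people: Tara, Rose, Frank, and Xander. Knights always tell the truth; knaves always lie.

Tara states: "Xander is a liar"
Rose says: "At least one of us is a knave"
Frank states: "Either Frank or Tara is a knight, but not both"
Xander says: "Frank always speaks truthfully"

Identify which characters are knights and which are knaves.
Tara is a knave.
Rose is a knight.
Frank is a knight.
Xander is a knight.

Verification:
- Tara (knave) says "Xander is a liar" - this is FALSE (a lie) because Xander is a knight.
- Rose (knight) says "At least one of us is a knave" - this is TRUE because Tara is a knave.
- Frank (knight) says "Either Frank or Tara is a knight, but not both" - this is TRUE because Frank is a knight and Tara is a knave.
- Xander (knight) says "Frank always speaks truthfully" - this is TRUE because Frank is a knight.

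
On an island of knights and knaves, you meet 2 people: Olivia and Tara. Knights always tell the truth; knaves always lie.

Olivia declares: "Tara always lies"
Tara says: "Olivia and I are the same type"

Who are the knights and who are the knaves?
Olivia is a knight.
Tara is a knave.

Verification:
- Olivia (knight) says "Tara always lies" - this is TRUE because Tara is a knave.
- Tara (knave) says "Olivia and I are the same type" - this is FALSE (a lie) because Tara is a knave and Olivia is a knight.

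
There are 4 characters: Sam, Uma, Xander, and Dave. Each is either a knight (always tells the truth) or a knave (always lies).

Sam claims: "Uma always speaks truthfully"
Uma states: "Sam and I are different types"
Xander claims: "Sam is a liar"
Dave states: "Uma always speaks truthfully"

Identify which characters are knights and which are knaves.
Sam is a knave.
Uma is a knave.
Xander is a knight.
Dave is a knave.

Verification:
- Sam (knave) says "Uma always speaks truthfully" - this is FALSE (a lie) because Uma is a knave.
- Uma (knave) says "Sam and I are different types" - this is FALSE (a lie) because Uma is a knave and Sam is a knave.
- Xander (knight) says "Sam is a liar" - this is TRUE because Sam is a knave.
- Dave (knave) says "Uma always speaks truthfully" - this is FALSE (a lie) because Uma is a knave.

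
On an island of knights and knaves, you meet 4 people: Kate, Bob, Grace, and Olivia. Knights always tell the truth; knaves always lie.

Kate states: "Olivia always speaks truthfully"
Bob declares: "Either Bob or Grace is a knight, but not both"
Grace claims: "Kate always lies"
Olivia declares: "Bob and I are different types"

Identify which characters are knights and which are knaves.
Kate is a knight.
Bob is a knave.
Grace is a knave.
Olivia is a knight.

Verification:
- Kate (knight) says "Olivia always speaks truthfully" - this is TRUE because Olivia is a knight.
- Bob (knave) says "Either Bob or Grace is a knight, but not both" - this is FALSE (a lie) because Bob is a knave and Grace is a knave.
- Grace (knave) says "Kate always lies" - this is FALSE (a lie) because Kate is a knight.
- Olivia (knight) says "Bob and I are different types" - this is TRUE because Olivia is a knight and Bob is a knave.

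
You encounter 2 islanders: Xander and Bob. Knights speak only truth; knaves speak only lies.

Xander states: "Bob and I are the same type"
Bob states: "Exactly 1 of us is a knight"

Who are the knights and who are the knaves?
Xander is a knave.
Bob is a knight.

Verification:
- Xander (knave) says "Bob and I are the same type" - this is FALSE (a lie) because Xander is a knave and Bob is a knight.
- Bob (knight) says "Exactly 1 of us is a knight" - this is TRUE because there are 1 knights.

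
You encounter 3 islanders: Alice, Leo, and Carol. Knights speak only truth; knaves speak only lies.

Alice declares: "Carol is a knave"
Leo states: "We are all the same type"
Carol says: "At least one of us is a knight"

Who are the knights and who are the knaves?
Alice is a knave.
Leo is a knave.
Carol is a knight.

Verification:
- Alice (knave) says "Carol is a knave" - this is FALSE (a lie) because Carol is a knight.
- Leo (knave) says "We are all the same type" - this is FALSE (a lie) because Carol is a knight and Alice and Leo are knaves.
- Carol (knight) says "At least one of us is a knight" - this is TRUE because Carol is a knight.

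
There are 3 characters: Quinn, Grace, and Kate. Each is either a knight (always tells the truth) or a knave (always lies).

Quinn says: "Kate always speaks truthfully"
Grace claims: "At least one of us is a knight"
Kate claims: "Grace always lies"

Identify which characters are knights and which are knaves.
Quinn is a knave.
Grace is a knight.
Kate is a knave.

Verification:
- Quinn (knave) says "Kate always speaks truthfully" - this is FALSE (a lie) because Kate is a knave.
- Grace (knight) says "At least one of us is a knight" - this is TRUE because Grace is a knight.
- Kate (knave) says "Grace always lies" - this is FALSE (a lie) because Grace is a knight.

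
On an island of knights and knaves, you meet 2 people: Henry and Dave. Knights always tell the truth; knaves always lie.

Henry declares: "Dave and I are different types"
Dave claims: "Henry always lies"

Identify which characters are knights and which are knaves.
Henry is a knight.
Dave is a knave.

Verification:
- Henry (knight) says "Dave and I are different types" - this is TRUE because Henry is a knight and Dave is a knave.
- Dave (knave) says "Henry always lies" - this is FALSE (a lie) because Henry is a knight.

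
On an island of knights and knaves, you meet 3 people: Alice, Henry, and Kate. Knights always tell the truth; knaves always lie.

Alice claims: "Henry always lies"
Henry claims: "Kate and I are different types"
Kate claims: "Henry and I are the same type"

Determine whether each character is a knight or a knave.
Alice is a knave.
Henry is a knight.
Kate is a knave.

Verification:
- Alice (knave) says "Henry always lies" - this is FALSE (a lie) because Henry is a knight.
- Henry (knight) says "Kate and I are different types" - this is TRUE because Henry is a knight and Kate is a knave.
- Kate (knave) says "Henry and I are the same type" - this is FALSE (a lie) because Kate is a knave and Henry is a knight.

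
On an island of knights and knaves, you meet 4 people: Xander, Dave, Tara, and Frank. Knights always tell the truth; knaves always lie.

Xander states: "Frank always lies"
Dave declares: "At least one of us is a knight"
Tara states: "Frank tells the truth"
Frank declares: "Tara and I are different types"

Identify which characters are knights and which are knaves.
Xander is a knight.
Dave is a knight.
Tara is a knave.
Frank is a knave.

Verification:
- Xander (knight) says "Frank always lies" - this is TRUE because Frank is a knave.
- Dave (knight) says "At least one of us is a knight" - this is TRUE because Xander and Dave are knights.
- Tara (knave) says "Frank tells the truth" - this is FALSE (a lie) because Frank is a knave.
- Frank (knave) says "Tara and I are different types" - this is FALSE (a lie) because Frank is a knave and Tara is a knave.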